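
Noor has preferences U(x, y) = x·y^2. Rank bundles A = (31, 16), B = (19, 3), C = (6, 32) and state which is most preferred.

Evaluate utility at each bundle:
U(A) = 7936.
U(B) = 171.
U(C) = 6144.
Highest utility is A, so A ≻ C ≻ B.

Bundle A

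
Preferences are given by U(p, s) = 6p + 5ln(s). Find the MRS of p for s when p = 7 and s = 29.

MU_p = 6, MU_s = 5/s.
MRS = 6 ÷ (5/s).
At (7, 29): MRS = 34.8.
The indifference curve has slope −34.8 at this bundle.

MRS = 34.8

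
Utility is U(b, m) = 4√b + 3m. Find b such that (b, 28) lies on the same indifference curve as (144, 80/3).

b = 121

U(144, 80/3) = 128.
Set U(b, 28) = 128 and solve.
With m = 28: 4√b = 128 − 3·28 = 44, so √b = 11 and b = 121.
Check: U(121, 28) = 128.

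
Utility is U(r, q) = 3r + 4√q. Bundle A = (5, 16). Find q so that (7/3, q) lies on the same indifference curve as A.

q = 36

U(5, 16) = 31.
Set U(7/3, q) = 31 and solve.
With r = 7/3: 4√q = 31 − 3·7/3 = 24, so √q = 6 and q = 36.
Check: U(7/3, 36) = 31.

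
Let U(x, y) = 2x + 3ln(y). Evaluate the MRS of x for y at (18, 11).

MRS = 22/3

MU_x = 2, MU_y = 3/y.
MRS = 2 ÷ (3/y).
At (18, 11): MRS = 22/3.
So at (18, 11) the consumer would give up 22/3 units of y for one more unit of x.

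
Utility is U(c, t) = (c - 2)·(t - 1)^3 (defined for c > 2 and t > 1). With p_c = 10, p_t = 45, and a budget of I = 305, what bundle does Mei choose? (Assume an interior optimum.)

c* = 8, t* = 5

MU_c = (t−1)^3, MU_t = 3·(c−2)·(t−1)^2.
MRS = (1/3)·(t−1)/(c−2).
Tangency: set MRS = p_c/p_t = 10/45 = 2/9.
So (1/3)·(t − 1)/(c − 2) = 2/9, i.e. (t − 1) = (2/3)·(c − 2).
Rewrite the budget in excess-of-subsistence terms: 10·(c − 2) + 45·(t − 1) = 305 − 10·2 − 45·1 = 240.
Substituting, 40·(c − 2) = 240, so c − 2 = 6 and c* = 8.
Then t − 1 = (2/3)·6 = 4, so t* = 5.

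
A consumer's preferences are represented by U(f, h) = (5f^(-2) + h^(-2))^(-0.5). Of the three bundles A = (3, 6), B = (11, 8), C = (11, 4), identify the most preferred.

Evaluate utility at each bundle:
U(A) = 1.309.
U(B) = 4.190.
U(C) = 3.104.
Highest utility is B, so B ≻ C ≻ A.

Bundle B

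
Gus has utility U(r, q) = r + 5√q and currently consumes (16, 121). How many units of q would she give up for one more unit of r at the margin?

MRS = 4.4

MU_r = 1, MU_q = 5/(2√q).
MRS = 1 ÷ (5/(2√q)).
At (16, 121): MRS = 4.4.
That is, one extra unit of r is worth 4.4 units of q at the margin.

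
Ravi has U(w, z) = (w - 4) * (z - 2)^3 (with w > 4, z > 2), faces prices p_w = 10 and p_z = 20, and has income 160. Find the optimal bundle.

w* = 6, z* = 5

MU_w = (z−2)^3, MU_z = 3·(w−4)·(z−2)^2.
MRS = (1/3)·(z−2)/(w−4).
Tangency: set MRS = p_w/p_z = 10/20 = 0.5.
So (1/3)·(z − 2)/(w − 4) = 0.5, i.e. (z − 2) = 1.5·(w − 4).
Rewrite the budget in excess-of-subsistence terms: 10·(w − 4) + 20·(z − 2) = 160 − 10·4 − 20·2 = 80.
Substituting, 40·(w − 4) = 80, so w − 4 = 2 and w* = 6.
Then z − 2 = 1.5·2 = 3, so z* = 5.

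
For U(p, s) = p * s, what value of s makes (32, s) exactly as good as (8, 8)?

U(8, 8) = 64.
Set U(32, s) = 64 and solve.
With p = 32: s = 64/32 = 2.
Check: U(32, 2) = 64.

s = 2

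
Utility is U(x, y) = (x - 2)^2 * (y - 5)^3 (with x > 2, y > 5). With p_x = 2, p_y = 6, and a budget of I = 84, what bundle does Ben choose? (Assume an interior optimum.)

x* = 12, y* = 10

MU_x = 2·(x−2)·(y−5)^3, MU_y = 3·(x−2)^2·(y−5)^2.
MRS = (2/3)·(y−5)/(x−2).
Tangency: set MRS = p_x/p_y = 2/6 = 1/3.
So (2/3)·(y − 5)/(x − 2) = 1/3, i.e. (y − 5) = 0.5·(x − 2).
Rewrite the budget in excess-of-subsistence terms: 2·(x − 2) + 6·(y − 5) = 84 − 2·2 − 6·5 = 50.
Substituting, 5·(x − 2) = 50, so x − 2 = 10 and x* = 12.
Then y − 5 = 0.5·10 = 5, so y* = 10.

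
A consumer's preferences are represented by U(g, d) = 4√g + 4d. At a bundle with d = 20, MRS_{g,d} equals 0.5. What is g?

g = 1

MU_g = 4/(2√g), MU_d = 4.
MRS = 4/(2√g) ÷ 4.
MRS depends only on g: 0.5/√g = 0.5 ⇒ √g = 0.5/0.5 = 1 ⇒ g = 1.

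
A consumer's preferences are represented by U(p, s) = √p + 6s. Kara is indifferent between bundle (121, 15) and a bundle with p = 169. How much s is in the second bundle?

s = 44/3

U(121, 15) = 101.
Set U(169, s) = 101 and solve.
With p = 169: √169 = 13, so 6s = 101 − 13 = 88 and s = 44/3.
Check: U(169, 44/3) = 101.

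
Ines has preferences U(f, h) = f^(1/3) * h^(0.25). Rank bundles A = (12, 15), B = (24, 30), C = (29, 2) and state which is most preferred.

Evaluate utility at each bundle:
U(A) = 4.506.
U(B) = 6.751.
U(C) = 3.654.
Highest utility is B, so B ≻ A ≻ C.

Bundle B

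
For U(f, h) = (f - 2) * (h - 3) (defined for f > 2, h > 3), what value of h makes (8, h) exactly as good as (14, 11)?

h = 19

U(14, 11) = 96.
Set U(8, h) = 96 and solve.
With f = 8: (8 − 2) = 6, so (h − 3) = 96/6 = 16.
So h = 3 + 16 = 19.
Check: U(8, 19) = 96.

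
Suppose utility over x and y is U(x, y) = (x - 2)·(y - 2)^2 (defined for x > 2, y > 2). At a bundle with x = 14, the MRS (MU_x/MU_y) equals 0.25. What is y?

y = 8

MU_x = (y−2)^2, MU_y = 2·(x−2)·(y−2).
MRS = (1/2)·(y−2)/(x−2).
Substitute x = 14: MRS = (y − 2)/24. Setting this equal to 0.25 gives y − 2 = 0.25·24 = 6, so y = 8.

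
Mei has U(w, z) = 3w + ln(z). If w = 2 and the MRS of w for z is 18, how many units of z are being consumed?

MU_w = 3, MU_z = 1/z.
MRS = 3 ÷ (1/z).
MRS depends only on z: 3·z = 18 ⇒ z = 18/3 = 6.

z = 6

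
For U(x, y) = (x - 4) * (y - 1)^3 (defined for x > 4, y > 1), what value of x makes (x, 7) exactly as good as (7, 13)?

x = 28

U(7, 13) = 5184.
Set U(x, 7) = 5184 and solve.
With y = 7: (7 − 1)^3 = 216, so (x − 4) = 5184/216 = 24.
So x = 4 + 24 = 28.
Check: U(28, 7) = 5184.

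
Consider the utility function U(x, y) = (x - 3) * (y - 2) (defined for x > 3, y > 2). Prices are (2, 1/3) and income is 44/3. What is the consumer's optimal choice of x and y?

x* = 5, y* = 14

MU_x = (y−2), MU_y = (x−3).
MRS = (y−2)/(x−3).
Tangency: set MRS = p_x/p_y = 2/(1/3) = 6.
So (y − 2)/(x − 3) = 6, i.e. (y − 2) = 6·(x − 3).
Rewrite the budget in excess-of-subsistence terms: 2·(x − 3) + (1/3)·(y − 2) = 44/3 − 2·3 − (1/3)·2 = 8.
Substituting, 4·(x − 3) = 8, so x − 3 = 2 and x* = 5.
Then y − 2 = 6·2 = 12, so y* = 14.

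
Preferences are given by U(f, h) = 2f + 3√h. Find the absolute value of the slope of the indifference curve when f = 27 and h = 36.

MRS = 8

MU_f = 2, MU_h = 3/(2√h).
MRS = 2 ÷ (3/(2√h)).
At (27, 36): MRS = 8.
That is, one extra unit of f is worth 8 units of h at the margin.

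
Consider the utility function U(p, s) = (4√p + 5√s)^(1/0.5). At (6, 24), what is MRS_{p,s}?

For CES with ρ = 0.5, MRS = (4/5)·√(s/p).
At (6, 24): MRS = 1.6.
That is, one extra unit of p is worth 1.6 units of s at the margin.

MRS = 1.6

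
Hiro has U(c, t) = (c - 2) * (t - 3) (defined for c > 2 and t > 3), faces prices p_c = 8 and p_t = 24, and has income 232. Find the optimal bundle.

MU_c = (t−3), MU_t = (c−2).
MRS = (t−3)/(c−2).
Tangency: set MRS = p_c/p_t = 8/24 = 1/3.
So (t − 3)/(c − 2) = 1/3, i.e. (t − 3) = (1/3)·(c − 2).
Rewrite the budget in excess-of-subsistence terms: 8·(c − 2) + 24·(t − 3) = 232 − 8·2 − 24·3 = 144.
Substituting, 16·(c − 2) = 144, so c − 2 = 9 and c* = 11.
Then t − 3 = (1/3)·9 = 3, so t* = 6.

c* = 11, t* = 6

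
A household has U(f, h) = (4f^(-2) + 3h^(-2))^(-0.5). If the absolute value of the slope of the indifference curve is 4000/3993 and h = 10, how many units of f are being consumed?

For CES with ρ = -2, MRS = (4/3)·(h/f)^3.
Setting (4/3)·(10/f)^3 = 4000/3993 gives (10/f)^3 = 1000/1331, so 10/f = 10/11 and f = 11.

f = 11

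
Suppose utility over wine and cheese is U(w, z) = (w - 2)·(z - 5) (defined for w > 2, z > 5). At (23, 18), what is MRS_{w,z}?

MRS = 13/21

MU_w = (z−5), MU_z = (w−2).
MRS = (z−5)/(w−2).
At (23, 18): MRS = 13/21.
The indifference curve has slope −13/21 at this bundle.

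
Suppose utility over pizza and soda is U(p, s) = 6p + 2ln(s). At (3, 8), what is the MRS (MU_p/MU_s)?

MU_p = 6, MU_s = 2/s.
MRS = 6 ÷ (2/s).
At (3, 8): MRS = 24.
So at (3, 8) the consumer would give up 24 units of s for one more unit of p.

MRS = 24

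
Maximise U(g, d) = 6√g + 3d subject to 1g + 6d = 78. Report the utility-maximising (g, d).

g* = 36, d* = 7

MU_g = 6/(2√g), MU_d = 3.
MRS = 6/(2√g) ÷ 3.
Tangency: set MRS = p_g/p_d = 1/6.
MRS depends only on g: 1/√g = 1/6 ⇒ √g = 1/(1/6) = 6 ⇒ g* = 36.
From the budget, 6·d = 78 − 1·36 = 42, so d* = 7.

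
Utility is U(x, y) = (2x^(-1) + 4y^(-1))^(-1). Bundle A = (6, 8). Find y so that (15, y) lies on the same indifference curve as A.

y = 40/7

U depends on (x, y) only through S = 2x^(-1) + 4y^(-1), so equal utility means equal S. At (6, 8): S = 5/6.
With x = 15: 2·15^(-1) = 2/15, so 4y^(-1) = 5/6 − 2/15 = 0.7, i.e. y^(-1) = 7/40.
Hence y = 1/(7/40) = 40/7.
Check: U(15, 40/7) = 1.2.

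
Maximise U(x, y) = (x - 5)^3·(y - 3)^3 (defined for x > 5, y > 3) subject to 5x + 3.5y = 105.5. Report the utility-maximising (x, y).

MU_x = 3·(x−5)^2·(y−3)^3, MU_y = 3·(x−5)^3·(y−3)^2.
MRS = (y−3)/(x−5).
Tangency: set MRS = p_x/p_y = 5/3.5 = 10/7.
So (y − 3)/(x − 5) = 10/7, i.e. (y − 3) = (10/7)·(x − 5).
Rewrite the budget in excess-of-subsistence terms: 5·(x − 5) + 3.5·(y − 3) = 105.5 − 5·5 − 3.5·3 = 70.
Substituting, 10·(x − 5) = 70, so x − 5 = 7 and x* = 12.
Then y − 3 = (10/7)·7 = 10, so y* = 13.

x* = 12, y* = 13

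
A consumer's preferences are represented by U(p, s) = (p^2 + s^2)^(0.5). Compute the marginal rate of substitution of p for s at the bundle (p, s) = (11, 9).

For CES with ρ = 2, MRS = (s/p)^(-1).
At (11, 9): MRS = 11/9.
The indifference curve has slope −11/9 at this bundle.

MRS = 11/9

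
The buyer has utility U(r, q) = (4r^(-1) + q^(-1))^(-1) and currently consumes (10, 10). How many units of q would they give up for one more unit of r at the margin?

MRS = 4

For CES with ρ = -1, MRS = (4/1)·(q/r)^2.
At (10, 10): MRS = 4.
That is, one extra unit of r is worth 4 units of q at the margin.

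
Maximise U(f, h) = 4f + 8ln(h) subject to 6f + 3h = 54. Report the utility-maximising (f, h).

MU_f = 4, MU_h = 8/h.
MRS = 4 ÷ (8/h).
Tangency: set MRS = p_f/p_h = 6/3 = 2.
MRS depends only on h: 0.5·h = 2 ⇒ h* = 2/0.5 = 4.
From the budget, 6·f = 54 − 3·4 = 42, so f* = 7.

f* = 7, h* = 4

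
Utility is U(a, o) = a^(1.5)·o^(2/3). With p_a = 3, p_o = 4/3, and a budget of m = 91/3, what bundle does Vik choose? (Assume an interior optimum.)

MU_a = 1.5·√a·o^(2/3) and MU_o = 2/3·a^(1.5)·o^(-1/3).
MRS = MU_a/MU_o = (2.25)·o/a.
Tangency: set MRS = p_a/p_o = 3/(4/3) = 2.25.
So (2.25)·o/a = 2.25, i.e. o = a.
Substitute into the budget 3·a + (4/3)·o = 91/3: (13/3)·a = 91/3, so a* = 7.
Then o* = 7.

a* = 7, o* = 7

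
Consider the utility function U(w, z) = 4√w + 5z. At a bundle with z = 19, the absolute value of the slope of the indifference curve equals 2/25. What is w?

w = 25

MU_w = 4/(2√w), MU_z = 5.
MRS = 4/(2√w) ÷ 5.
MRS depends only on w: 0.4/√w = 2/25 ⇒ √w = 0.4/(2/25) = 5 ⇒ w = 25.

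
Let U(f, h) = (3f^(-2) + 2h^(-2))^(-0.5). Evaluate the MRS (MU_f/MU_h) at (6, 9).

MRS = 81/16

For CES with ρ = -2, MRS = (3/2)·(h/f)^3.
At (6, 9): MRS = 81/16.
So at (6, 9) the consumer would give up 81/16 units of h for one more unit of f.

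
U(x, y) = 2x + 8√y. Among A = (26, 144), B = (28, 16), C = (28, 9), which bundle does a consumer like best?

Evaluate utility at each bundle:
U(A) = 148.000.
U(B) = 88.000.
U(C) = 80.000.
Highest utility is A, so A ≻ B ≻ C.

Bundle A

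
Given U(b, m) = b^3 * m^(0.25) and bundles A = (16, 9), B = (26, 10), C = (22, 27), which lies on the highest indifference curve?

Evaluate utility at each bundle:
U(A) = 7094.480.
U(B) = 31255.039.
U(C) = 24272.191.
Highest utility is B, so B ≻ C ≻ A.

Bundle B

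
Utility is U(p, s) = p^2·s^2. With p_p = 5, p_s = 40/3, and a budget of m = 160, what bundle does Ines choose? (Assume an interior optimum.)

p* = 16, s* = 6

MU_p = 2·p·s^2 and MU_s = 2·p^2·s.
MRS = MU_p/MU_s = s/p.
Tangency: set MRS = p_p/p_s = 5/(40/3) = 0.375.
So s/p = 0.375, i.e. s = 0.375·p.
Substitute into the budget 5·p + (40/3)·s = 160: 10·p = 160, so p* = 16.
Then s* = 0.375·16 = 6.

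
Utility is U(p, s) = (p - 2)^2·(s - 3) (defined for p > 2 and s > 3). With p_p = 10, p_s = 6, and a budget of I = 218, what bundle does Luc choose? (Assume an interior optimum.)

p* = 14, s* = 13

MU_p = 2·(p−2)·(s−3), MU_s = (p−2)^2.
MRS = (2/1)·(s−3)/(p−2).
Tangency: set MRS = p_p/p_s = 10/6 = 5/3.
So (2/1)·(s − 3)/(p − 2) = 5/3, i.e. (s − 3) = (5/6)·(p − 2).
Rewrite the budget in excess-of-subsistence terms: 10·(p − 2) + 6·(s − 3) = 218 − 10·2 − 6·3 = 180.
Substituting, 15·(p − 2) = 180, so p − 2 = 12 and p* = 14.
Then s − 3 = (5/6)·12 = 10, so s* = 13.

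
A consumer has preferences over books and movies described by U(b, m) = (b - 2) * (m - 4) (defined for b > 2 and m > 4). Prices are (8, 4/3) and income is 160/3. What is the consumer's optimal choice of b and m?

b* = 4, m* = 16

MU_b = (m−4), MU_m = (b−2).
MRS = (m−4)/(b−2).
Tangency: set MRS = p_b/p_m = 8/(4/3) = 6.
So (m − 4)/(b − 2) = 6, i.e. (m − 4) = 6·(b − 2).
Rewrite the budget in excess-of-subsistence terms: 8·(b − 2) + (4/3)·(m − 4) = 160/3 − 8·2 − (4/3)·4 = 32.
Substituting, 16·(b − 2) = 32, so b − 2 = 2 and b* = 4.
Then m − 4 = 6·2 = 12, so m* = 16.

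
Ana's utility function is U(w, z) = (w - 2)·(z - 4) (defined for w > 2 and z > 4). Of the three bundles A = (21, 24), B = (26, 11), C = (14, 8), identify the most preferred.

Bundle A

Evaluate utility at each bundle:
U(A) = 380.
U(B) = 168.
U(C) = 48.
Highest utility is A, so A ≻ B ≻ C.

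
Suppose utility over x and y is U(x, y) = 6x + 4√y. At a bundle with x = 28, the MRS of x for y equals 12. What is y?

MU_x = 6, MU_y = 4/(2√y).
MRS = 6 ÷ (4/(2√y)).
MRS depends only on y: 3·√y = 12 ⇒ √y = 12/3 = 4 ⇒ y = 16.

y = 16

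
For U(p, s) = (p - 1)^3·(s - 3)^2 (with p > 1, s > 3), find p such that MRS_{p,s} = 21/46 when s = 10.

MU_p = 3·(p−1)^2·(s−3)^2, MU_s = 2·(p−1)^3·(s−3).
MRS = (3/2)·(s−3)/(p−1).
Substitute s = 10: MRS = 10.5/(p − 1). Setting this equal to 21/46 gives p − 1 = 10.5/(21/46) = 23, so p = 24.

p = 24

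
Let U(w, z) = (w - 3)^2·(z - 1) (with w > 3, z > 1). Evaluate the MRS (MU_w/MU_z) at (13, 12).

MU_w = 2·(w−3)·(z−1), MU_z = (w−3)^2.
MRS = (2/1)·(z−1)/(w−3).
At (13, 12): MRS = 2.2.
So at (13, 12) the consumer would give up 2.2 units of z for one more unit of w.

MRS = 2.2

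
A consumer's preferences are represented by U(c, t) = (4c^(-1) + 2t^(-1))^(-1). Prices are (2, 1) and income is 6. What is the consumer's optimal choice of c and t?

c* = 2, t* = 2

For CES with ρ = -1, MRS = (4/2)·(t/c)^2.
Tangency: set MRS = p_c/p_t = 2/1 = 2.
So (t/c)^2 = 1; taking the square root, t/c = 1, i.e. t = c.
Substitute into the budget 2·c + 1·t = 6: 3·c = 6, so c* = 2 and t* = 2.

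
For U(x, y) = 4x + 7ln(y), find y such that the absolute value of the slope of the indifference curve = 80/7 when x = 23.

MU_x = 4, MU_y = 7/y.
MRS = 4 ÷ (7/y).
MRS depends only on y: (4/7)·y = 80/7 ⇒ y = (80/7)/(4/7) = 20.

y = 20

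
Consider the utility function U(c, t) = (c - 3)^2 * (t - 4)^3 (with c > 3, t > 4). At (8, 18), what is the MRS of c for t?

MRS = 28/15

MU_c = 2·(c−3)·(t−4)^3, MU_t = 3·(c−3)^2·(t−4)^2.
MRS = (2/3)·(t−4)/(c−3).
At (8, 18): MRS = 28/15.
The indifference curve has slope −28/15 at this bundle.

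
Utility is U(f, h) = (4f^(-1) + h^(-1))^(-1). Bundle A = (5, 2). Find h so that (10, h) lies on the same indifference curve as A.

U depends on (f, h) only through S = 4f^(-1) + h^(-1), so equal utility means equal S. At (5, 2): S = 1.3.
With f = 10: 4·10^(-1) = 0.4, so h^(-1) = 1.3 − 0.4 = 0.9.
Hence h = 1/0.9 = 10/9.
Check: U(10, 10/9) = 0.7692.

h = 10/9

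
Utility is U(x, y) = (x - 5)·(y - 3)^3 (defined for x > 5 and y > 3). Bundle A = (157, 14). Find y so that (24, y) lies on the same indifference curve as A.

U(157, 14) = 202312.
Set U(24, y) = 202312 and solve.
With x = 24: (24 − 5) = 19, so (y − 3)^3 = 202312/19 = 10648.
Taking the cube root (with y > 3): y − 3 = 22, so y = 25.
Check: U(24, 25) = 202312.

y = 25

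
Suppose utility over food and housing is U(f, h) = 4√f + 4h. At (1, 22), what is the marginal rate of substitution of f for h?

MU_f = 4/(2√f), MU_h = 4.
MRS = 4/(2√f) ÷ 4.
At (1, 22): MRS = 0.5.
The indifference curve has slope −0.5 at this bundle.

MRS = 0.5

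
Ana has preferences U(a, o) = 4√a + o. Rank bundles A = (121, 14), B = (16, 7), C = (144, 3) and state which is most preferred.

Evaluate utility at each bundle:
U(A) = 58.000.
U(B) = 23.000.
U(C) = 51.000.
Highest utility is A, so A ≻ C ≻ B.

Bundle A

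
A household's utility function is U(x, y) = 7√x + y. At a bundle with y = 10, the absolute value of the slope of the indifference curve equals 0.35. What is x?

MU_x = 7/(2√x), MU_y = 1.
MRS = 7/(2√x) ÷ 1.
MRS depends only on x: 3.5/√x = 0.35 ⇒ √x = 3.5/0.35 = 10 ⇒ x = 100.

x = 100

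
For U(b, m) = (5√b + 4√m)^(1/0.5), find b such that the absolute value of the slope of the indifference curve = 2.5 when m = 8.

For CES with ρ = 0.5, MRS = (5/4)·√(m/b).
Setting (5/4)·√(8/b) = 2.5 gives √(8/b) = 2, so 8/b = 4 and b = 2.

b = 2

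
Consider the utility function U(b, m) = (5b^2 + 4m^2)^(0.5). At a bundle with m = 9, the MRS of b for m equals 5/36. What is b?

For CES with ρ = 2, MRS = (5/4)·(m/b)^(-1).
Setting (5/4)·(9/b)^(-1) = 5/36 gives (9/b)^(-1) = 1/9, so 9/b = 9 and b = 1.

b = 1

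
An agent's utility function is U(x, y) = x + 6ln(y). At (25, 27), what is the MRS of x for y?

MRS = 4.5

MU_x = 1, MU_y = 6/y.
MRS = 1 ÷ (6/y).
At (25, 27): MRS = 4.5.
That is, one extra unit of x is worth 4.5 units of y at the margin.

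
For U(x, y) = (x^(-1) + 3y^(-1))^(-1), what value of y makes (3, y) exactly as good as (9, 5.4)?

y = 9

U depends on (x, y) only through S = x^(-1) + 3y^(-1), so equal utility means equal S. At (9, 5.4): S = 2/3.
With x = 3: 3^(-1) = 1/3, so 3y^(-1) = 2/3 − 1/3 = 1/3, i.e. y^(-1) = 1/9.
Hence y = 1/(1/9) = 9.
Check: U(3, 9) = 1.5.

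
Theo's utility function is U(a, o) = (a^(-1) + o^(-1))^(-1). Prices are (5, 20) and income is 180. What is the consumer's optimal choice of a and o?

a* = 12, o* = 6

For CES with ρ = -1, MRS = (o/a)^2.
Tangency: set MRS = p_a/p_o = 5/20 = 0.25.
So (o/a)^2 = 0.25; taking the square root, o/a = 0.5, i.e. o = 0.5·a.
Substitute into the budget 5·a + 20·o = 180: 15·a = 180, so a* = 12 and o* = 0.5·12 = 6.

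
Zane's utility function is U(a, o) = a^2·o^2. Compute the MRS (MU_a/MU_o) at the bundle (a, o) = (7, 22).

MU_a = 2·a·o^2 and MU_o = 2·a^2·o.
MRS = MU_a/MU_o = o/a.
At (7, 22): MRS = 22/7.
The indifference curve has slope −22/7 at this bundle.

MRS = 22/7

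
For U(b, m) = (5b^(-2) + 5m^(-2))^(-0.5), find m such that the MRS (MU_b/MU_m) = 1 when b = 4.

m = 4

For CES with ρ = -2, MRS = (m/b)^3.
Setting (m/4)^3 = 1 gives m/4 = 1 and m = 4.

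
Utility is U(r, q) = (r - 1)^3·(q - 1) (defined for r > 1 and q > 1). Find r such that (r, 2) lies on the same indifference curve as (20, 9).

r = 39

U(20, 9) = 54872.
Set U(r, 2) = 54872 and solve.
With q = 2: (2 − 1) = 1, so (r − 1)^3 = 54872/1 = 54872.
Taking the cube root (with r > 1): r − 1 = 38, so r = 39.
Check: U(39, 2) = 54872.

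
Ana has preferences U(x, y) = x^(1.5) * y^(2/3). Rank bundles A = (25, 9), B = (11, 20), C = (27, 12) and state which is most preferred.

Evaluate utility at each bundle:
U(A) = 540.844.
U(B) = 268.808.
U(C) = 735.360.
Highest utility is C, so C ≻ A ≻ B.

Bundle C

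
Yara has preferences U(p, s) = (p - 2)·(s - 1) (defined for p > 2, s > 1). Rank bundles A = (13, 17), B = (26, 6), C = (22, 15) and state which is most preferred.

Evaluate utility at each bundle:
U(A) = 176.
U(B) = 120.
U(C) = 280.
Highest utility is C, so C ≻ A ≻ B.

Bundle C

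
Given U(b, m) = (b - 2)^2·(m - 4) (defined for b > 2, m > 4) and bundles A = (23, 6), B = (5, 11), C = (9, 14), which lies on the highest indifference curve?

Bundle A

Evaluate utility at each bundle:
U(A) = 882.
U(B) = 63.
U(C) = 490.
Highest utility is A, so A ≻ C ≻ B.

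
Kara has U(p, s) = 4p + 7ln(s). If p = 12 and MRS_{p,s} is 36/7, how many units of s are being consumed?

MU_p = 4, MU_s = 7/s.
MRS = 4 ÷ (7/s).
MRS depends only on s: (4/7)·s = 36/7 ⇒ s = (36/7)/(4/7) = 9.

s = 9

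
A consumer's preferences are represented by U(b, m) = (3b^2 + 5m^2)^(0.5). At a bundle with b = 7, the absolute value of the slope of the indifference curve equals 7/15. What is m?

For CES with ρ = 2, MRS = (3/5)·(m/b)^(-1).
Setting (3/5)·(m/7)^(-1) = 7/15 gives (m/7)^(-1) = 7/9, so m/7 = 9/7 and m = 9.

m = 9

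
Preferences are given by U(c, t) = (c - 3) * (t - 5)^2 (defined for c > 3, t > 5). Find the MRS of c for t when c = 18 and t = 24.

MRS = 19/30

MU_c = (t−5)^2, MU_t = 2·(c−3)·(t−5).
MRS = (1/2)·(t−5)/(c−3).
At (18, 24): MRS = 19/30.
So at (18, 24) the consumer would give up 19/30 units of t for one more unit of c.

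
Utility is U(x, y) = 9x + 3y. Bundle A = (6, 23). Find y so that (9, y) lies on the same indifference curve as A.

U(6, 23) = 123.
Set U(9, y) = 123 and solve.
9·9 + 3y = 123 ⇒ 3y = 42 ⇒ y = 14.
Check: U(9, 14) = 123.

y = 14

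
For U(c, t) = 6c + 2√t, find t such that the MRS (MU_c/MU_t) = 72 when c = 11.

MU_c = 6, MU_t = 2/(2√t).
MRS = 6 ÷ (2/(2√t)).
MRS depends only on t: 6·√t = 72 ⇒ √t = 72/6 = 12 ⇒ t = 144.

t = 144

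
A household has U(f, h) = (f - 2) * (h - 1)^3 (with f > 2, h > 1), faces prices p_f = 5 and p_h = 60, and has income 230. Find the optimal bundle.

f* = 10, h* = 3

MU_f = (h−1)^3, MU_h = 3·(f−2)·(h−1)^2.
MRS = (1/3)·(h−1)/(f−2).
Tangency: set MRS = p_f/p_h = 5/60 = 1/12.
So (1/3)·(h − 1)/(f − 2) = 1/12, i.e. (h − 1) = 0.25·(f − 2).
Rewrite the budget in excess-of-subsistence terms: 5·(f − 2) + 60·(h − 1) = 230 − 5·2 − 60·1 = 160.
Substituting, 20·(f − 2) = 160, so f − 2 = 8 and f* = 10.
Then h − 1 = 0.25·8 = 2, so h* = 3.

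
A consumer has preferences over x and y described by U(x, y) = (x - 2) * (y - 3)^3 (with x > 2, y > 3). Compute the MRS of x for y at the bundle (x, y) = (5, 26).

MU_x = (y−3)^3, MU_y = 3·(x−2)·(y−3)^2.
MRS = (1/3)·(y−3)/(x−2).
At (5, 26): MRS = 23/9.
So at (5, 26) the consumer would give up 23/9 units of y for one more unit of x.

MRS = 23/9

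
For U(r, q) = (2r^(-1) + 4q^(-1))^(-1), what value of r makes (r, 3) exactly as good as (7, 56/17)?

U depends on (r, q) only through S = 2r^(-1) + 4q^(-1), so equal utility means equal S. At (7, 56/17): S = 1.5.
With q = 3: 4·3^(-1) = 4/3, so 2r^(-1) = 1.5 − 4/3 = 1/6, i.e. r^(-1) = 1/12.
Hence r = 1/(1/12) = 12.
Check: U(12, 3) = 0.6667.

r = 12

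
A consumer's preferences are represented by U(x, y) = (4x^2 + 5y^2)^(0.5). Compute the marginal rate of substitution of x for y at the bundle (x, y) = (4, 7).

MRS = 16/35

For CES with ρ = 2, MRS = (4/5)·(y/x)^(-1).
At (4, 7): MRS = 16/35.
So at (4, 7) the consumer would give up 16/35 units of y for one more unit of x.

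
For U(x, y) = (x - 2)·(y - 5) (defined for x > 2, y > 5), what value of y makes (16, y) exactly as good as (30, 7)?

U(30, 7) = 56.
Set U(16, y) = 56 and solve.
With x = 16: (16 − 2) = 14, so (y − 5) = 56/14 = 4.
So y = 5 + 4 = 9.
Check: U(16, 9) = 56.

y = 9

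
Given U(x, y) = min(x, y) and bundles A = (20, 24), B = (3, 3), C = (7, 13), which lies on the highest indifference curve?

Bundle A

Evaluate utility at each bundle:
U(A) = 20.
U(B) = 3.
U(C) = 7.
Highest utility is A, so A ≻ C ≻ B.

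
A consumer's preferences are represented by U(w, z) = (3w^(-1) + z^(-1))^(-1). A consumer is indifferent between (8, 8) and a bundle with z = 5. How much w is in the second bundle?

U depends on (w, z) only through S = 3w^(-1) + z^(-1), so equal utility means equal S. At (8, 8): S = 0.5.
With z = 5: 5^(-1) = 0.2, so 3w^(-1) = 0.5 − 0.2 = 0.3, i.e. w^(-1) = 0.1.
Hence w = 1/0.1 = 10.
Check: U(10, 5) = 2.

w = 10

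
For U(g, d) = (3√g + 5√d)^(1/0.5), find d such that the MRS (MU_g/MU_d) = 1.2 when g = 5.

For CES with ρ = 0.5, MRS = (3/5)·√(d/g).
Setting (3/5)·√(d/5) = 1.2 gives √(d/5) = 2, so d/5 = 4 and d = 20.

d = 20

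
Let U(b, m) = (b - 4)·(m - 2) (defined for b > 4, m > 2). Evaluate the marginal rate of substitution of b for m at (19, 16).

MU_b = (m−2), MU_m = (b−4).
MRS = (m−2)/(b−4).
At (19, 16): MRS = 14/15.
The indifference curve has slope −14/15 at this bundle.

MRS = 14/15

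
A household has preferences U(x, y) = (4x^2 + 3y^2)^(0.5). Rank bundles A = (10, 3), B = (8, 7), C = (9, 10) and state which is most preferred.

Bundle C

Evaluate utility at each bundle:
U(A) = 20.664.
U(B) = 20.075.
U(C) = 24.980.
Highest utility is C, so C ≻ A ≻ B.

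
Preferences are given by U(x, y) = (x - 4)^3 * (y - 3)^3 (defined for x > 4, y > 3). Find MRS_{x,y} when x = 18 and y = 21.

MU_x = 3·(x−4)^2·(y−3)^3, MU_y = 3·(x−4)^3·(y−3)^2.
MRS = (y−3)/(x−4).
At (18, 21): MRS = 9/7.
So at (18, 21) the consumer would give up 9/7 units of y for one more unit of x.

MRS = 9/7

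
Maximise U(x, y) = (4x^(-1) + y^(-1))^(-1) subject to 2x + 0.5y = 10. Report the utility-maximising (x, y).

x* = 4, y* = 4

For CES with ρ = -1, MRS = (4/1)·(y/x)^2.
Tangency: set MRS = p_x/p_y = 2/0.5 = 4.
So (y/x)^2 = 1; taking the square root, y/x = 1, i.e. y = x.
Substitute into the budget 2·x + 0.5·y = 10: 2.5·x = 10, so x* = 4 and y* = 4.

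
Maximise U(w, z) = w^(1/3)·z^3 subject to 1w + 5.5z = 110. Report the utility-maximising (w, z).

MU_w = 1/3·w^(-2/3)·z^3 and MU_z = 3·w^(1/3)·z^2.
MRS = MU_w/MU_z = (1/9)·z/w.
Tangency: set MRS = p_w/p_z = 1/5.5 = 2/11.
So (1/9)·z/w = 2/11, i.e. z = (18/11)·w.
Substitute into the budget 1·w + 5.5·z = 110: 10·w = 110, so w* = 11.
Then z* = (18/11)·11 = 18.

w* = 11, z* = 18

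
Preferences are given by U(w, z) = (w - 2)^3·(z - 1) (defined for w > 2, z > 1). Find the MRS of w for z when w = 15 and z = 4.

MRS = 9/13

MU_w = 3·(w−2)^2·(z−1), MU_z = (w−2)^3.
MRS = (3/1)·(z−1)/(w−2).
At (15, 4): MRS = 9/13.
So at (15, 4) the consumer would give up 9/13 units of z for one more unit of w.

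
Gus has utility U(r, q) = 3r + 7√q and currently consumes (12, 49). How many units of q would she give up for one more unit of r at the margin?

MRS = 6

MU_r = 3, MU_q = 7/(2√q).
MRS = 3 ÷ (7/(2√q)).
At (12, 49): MRS = 6.
The indifference curve has slope −6 at this bundle.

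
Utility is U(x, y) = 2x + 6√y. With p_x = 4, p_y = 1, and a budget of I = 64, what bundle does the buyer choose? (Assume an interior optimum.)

MU_x = 2, MU_y = 6/(2√y).
MRS = 2 ÷ (6/(2√y)).
Tangency: set MRS = p_x/p_y = 4/1 = 4.
MRS depends only on y: (2/3)·√y = 4 ⇒ √y = 4/(2/3) = 6 ⇒ y* = 36.
From the budget, 4·x = 64 − 1·36 = 28, so x* = 7.

x* = 7, y* = 36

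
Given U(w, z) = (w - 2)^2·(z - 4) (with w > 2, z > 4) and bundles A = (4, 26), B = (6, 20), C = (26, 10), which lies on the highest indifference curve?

Bundle C

Evaluate utility at each bundle:
U(A) = 88.
U(B) = 256.
U(C) = 3456.
Highest utility is C, so C ≻ B ≻ A.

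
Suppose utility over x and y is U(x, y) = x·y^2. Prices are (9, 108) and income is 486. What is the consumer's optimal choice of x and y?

MU_x = y^2 and MU_y = 2·x·y.
MRS = MU_x/MU_y = (1/2)·y/x.
Tangency: set MRS = p_x/p_y = 9/108 = 1/12.
So (1/2)·y/x = 1/12, i.e. y = (1/6)·x.
Substitute into the budget 9·x + 108·y = 486: 27·x = 486, so x* = 18.
Then y* = (1/6)·18 = 3.

x* = 18, y* = 3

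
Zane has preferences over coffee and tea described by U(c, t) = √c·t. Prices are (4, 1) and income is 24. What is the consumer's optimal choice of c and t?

c* = 2, t* = 16

MU_c = 0.5·c^(-0.5)·t and MU_t = √c.
MRS = MU_c/MU_t = (0.5)·t/c.
Tangency: set MRS = p_c/p_t = 4/1 = 4.
So (0.5)·t/c = 4, i.e. t = 8·c.
Substitute into the budget 4·c + 1·t = 24: 12·c = 24, so c* = 2.
Then t* = 8·2 = 16.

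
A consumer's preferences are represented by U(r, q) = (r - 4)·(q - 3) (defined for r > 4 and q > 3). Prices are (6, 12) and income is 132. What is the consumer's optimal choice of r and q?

MU_r = (q−3), MU_q = (r−4).
MRS = (q−3)/(r−4).
Tangency: set MRS = p_r/p_q = 6/12 = 0.5.
So (q − 3)/(r − 4) = 0.5, i.e. (q − 3) = 0.5·(r − 4).
Rewrite the budget in excess-of-subsistence terms: 6·(r − 4) + 12·(q − 3) = 132 − 6·4 − 12·3 = 72.
Substituting, 12·(r − 4) = 72, so r − 4 = 6 and r* = 10.
Then q − 3 = 0.5·6 = 3, so q* = 6.

r* = 10, q* = 6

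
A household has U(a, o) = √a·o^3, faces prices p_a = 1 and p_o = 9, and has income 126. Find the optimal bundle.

MU_a = 0.5·a^(-0.5)·o^3 and MU_o = 3·√a·o^2.
MRS = MU_a/MU_o = (1/6)·o/a.
Tangency: set MRS = p_a/p_o = 1/9.
So (1/6)·o/a = 1/9, i.e. o = (2/3)·a.
Substitute into the budget 1·a + 9·o = 126: 7·a = 126, so a* = 18.
Then o* = (2/3)·18 = 12.

a* = 18, o* = 12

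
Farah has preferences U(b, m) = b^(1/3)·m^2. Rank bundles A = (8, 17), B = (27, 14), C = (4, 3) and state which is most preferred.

Bundle B

Evaluate utility at each bundle:
U(A) = 578.000.
U(B) = 588.000.
U(C) = 14.287.
Highest utility is B, so B ≻ A ≻ C.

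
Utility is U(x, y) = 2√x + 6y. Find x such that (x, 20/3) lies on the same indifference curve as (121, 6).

U(121, 6) = 58.
Set U(x, 20/3) = 58 and solve.
With y = 20/3: 2√x = 58 − 6·20/3 = 18, so √x = 9 and x = 81.
Check: U(81, 20/3) = 58.

x = 81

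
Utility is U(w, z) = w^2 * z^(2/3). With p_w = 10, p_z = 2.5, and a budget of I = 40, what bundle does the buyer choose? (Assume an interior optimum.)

MU_w = 2·w·z^(2/3) and MU_z = 2/3·w^2·z^(-1/3).
MRS = MU_w/MU_z = (3)·z/w.
Tangency: set MRS = p_w/p_z = 10/2.5 = 4.
So (3)·z/w = 4, i.e. z = (4/3)·w.
Substitute into the budget 10·w + 2.5·z = 40: (40/3)·w = 40, so w* = 3.
Then z* = (4/3)·3 = 4.

w* = 3, z* = 4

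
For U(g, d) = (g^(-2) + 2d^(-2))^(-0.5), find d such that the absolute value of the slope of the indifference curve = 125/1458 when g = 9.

d = 5

For CES with ρ = -2, MRS = (1/2)·(d/g)^3.
Setting (1/2)·(d/9)^3 = 125/1458 gives (d/9)^3 = 125/729, so d/9 = 5/9 and d = 5.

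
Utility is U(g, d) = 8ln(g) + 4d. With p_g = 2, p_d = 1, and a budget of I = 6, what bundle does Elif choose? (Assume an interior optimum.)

MU_g = 8/g, MU_d = 4.
MRS = 8/g ÷ 4.
Tangency: set MRS = p_g/p_d = 2/1 = 2.
MRS depends only on g: 2/g = 2 ⇒ g* = 2/2 = 1.
From the budget, 1·d = 6 − 2·1 = 4, so d* = 4.

g* = 1, d* = 4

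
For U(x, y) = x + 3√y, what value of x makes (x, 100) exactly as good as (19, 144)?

U(19, 144) = 55.
Set U(x, 100) = 55 and solve.
With y = 100: √100 = 10, so x = 55 − 3·10 = 25.
Check: U(25, 100) = 55.

x = 25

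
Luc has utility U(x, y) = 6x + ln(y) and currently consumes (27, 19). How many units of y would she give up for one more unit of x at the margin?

MU_x = 6, MU_y = 1/y.
MRS = 6 ÷ (1/y).
At (27, 19): MRS = 114.
So at (27, 19) the consumer would give up 114 units of y for one more unit of x.

MRS = 114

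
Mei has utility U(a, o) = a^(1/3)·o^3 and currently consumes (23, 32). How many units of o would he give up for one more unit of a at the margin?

MU_a = 1/3·a^(-2/3)·o^3 and MU_o = 3·a^(1/3)·o^2.
MRS = MU_a/MU_o = (1/9)·o/a.
At (23, 32): MRS = 32/207.
The indifference curve has slope −32/207 at this bundle.

MRS = 32/207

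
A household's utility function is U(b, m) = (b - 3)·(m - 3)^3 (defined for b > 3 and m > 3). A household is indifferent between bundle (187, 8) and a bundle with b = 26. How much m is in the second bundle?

U(187, 8) = 23000.
Set U(26, m) = 23000 and solve.
With b = 26: (26 − 3) = 23, so (m − 3)^3 = 23000/23 = 1000.
Taking the cube root (with m > 3): m − 3 = 10, so m = 13.
Check: U(26, 13) = 23000.

m = 13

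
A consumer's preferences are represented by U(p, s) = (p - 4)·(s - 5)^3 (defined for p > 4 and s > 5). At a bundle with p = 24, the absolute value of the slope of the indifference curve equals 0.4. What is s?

MU_p = (s−5)^3, MU_s = 3·(p−4)·(s−5)^2.
MRS = (1/3)·(s−5)/(p−4).
Substitute p = 24: MRS = (s − 5)/60. Setting this equal to 0.4 gives s − 5 = 0.4·60 = 24, so s = 29.

s = 29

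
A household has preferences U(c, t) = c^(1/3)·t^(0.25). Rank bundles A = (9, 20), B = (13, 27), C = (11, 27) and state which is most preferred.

Evaluate utility at each bundle:
U(A) = 4.399.
U(B) = 5.360.
U(C) = 5.070.
Highest utility is B, so B ≻ C ≻ A.

Bundle B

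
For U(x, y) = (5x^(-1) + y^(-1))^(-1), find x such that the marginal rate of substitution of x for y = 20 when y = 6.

x = 3

For CES with ρ = -1, MRS = (5/1)·(y/x)^2.
Setting (5/1)·(6/x)^2 = 20 gives (6/x)^2 = 4, so 6/x = 2 and x = 3.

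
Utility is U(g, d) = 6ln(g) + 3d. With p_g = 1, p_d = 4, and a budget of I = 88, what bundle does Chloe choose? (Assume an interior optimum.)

g* = 8, d* = 20

MU_g = 6/g, MU_d = 3.
MRS = 6/g ÷ 3.
Tangency: set MRS = p_g/p_d = 1/4 = 0.25.
MRS depends only on g: 2/g = 0.25 ⇒ g* = 2/0.25 = 8.
From the budget, 4·d = 88 − 1·8 = 80, so d* = 20.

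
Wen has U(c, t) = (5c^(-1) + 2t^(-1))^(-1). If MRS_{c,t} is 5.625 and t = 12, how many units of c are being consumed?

c = 8

For CES with ρ = -1, MRS = (5/2)·(t/c)^2.
Setting (5/2)·(12/c)^2 = 5.625 gives (12/c)^2 = 2.25, so 12/c = 1.5 and c = 8.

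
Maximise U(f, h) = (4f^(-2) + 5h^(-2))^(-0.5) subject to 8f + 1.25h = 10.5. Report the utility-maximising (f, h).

f* = 1, h* = 2

For CES with ρ = -2, MRS = (4/5)·(h/f)^3.
Tangency: set MRS = p_f/p_h = 8/1.25 = 6.4.
So (h/f)^3 = 8; taking the cube root, h/f = 2, i.e. h = 2·f.
Substitute into the budget 8·f + 1.25·h = 10.5: 10.5·f = 10.5, so f* = 1 and h* = 2·1 = 2.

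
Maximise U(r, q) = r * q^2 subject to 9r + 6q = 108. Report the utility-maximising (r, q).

MU_r = q^2 and MU_q = 2·r·q.
MRS = MU_r/MU_q = (1/2)·q/r.
Tangency: set MRS = p_r/p_q = 9/6 = 1.5.
So (1/2)·q/r = 1.5, i.e. q = 3·r.
Substitute into the budget 9·r + 6·q = 108: 27·r = 108, so r* = 4.
Then q* = 3·4 = 12.

r* = 4, q* = 12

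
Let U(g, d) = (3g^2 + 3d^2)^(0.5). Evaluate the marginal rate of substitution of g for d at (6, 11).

For CES with ρ = 2, MRS = (d/g)^(-1).
At (6, 11): MRS = 6/11.
The indifference curve has slope −6/11 at this bundle.

MRS = 6/11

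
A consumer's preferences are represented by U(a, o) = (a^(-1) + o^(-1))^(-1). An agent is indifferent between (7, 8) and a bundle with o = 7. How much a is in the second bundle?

U depends on (a, o) only through S = a^(-1) + o^(-1), so equal utility means equal S. At (7, 8): S = 15/56.
With o = 7: 7^(-1) = 1/7, so a^(-1) = 15/56 − 1/7 = 0.125.
Hence a = 1/0.125 = 8.
Check: U(8, 7) = 3.7333.

a = 8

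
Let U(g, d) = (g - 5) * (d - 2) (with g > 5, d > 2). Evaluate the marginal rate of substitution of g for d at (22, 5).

MRS = 3/17

MU_g = (d−2), MU_d = (g−5).
MRS = (d−2)/(g−5).
At (22, 5): MRS = 3/17.
The indifference curve has slope −3/17 at this bundle.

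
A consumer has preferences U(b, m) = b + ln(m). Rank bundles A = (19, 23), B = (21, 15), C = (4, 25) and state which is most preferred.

Bundle B

Evaluate utility at each bundle:
U(A) = 22.135.
U(B) = 23.708.
U(C) = 7.219.
Highest utility is B, so B ≻ A ≻ C.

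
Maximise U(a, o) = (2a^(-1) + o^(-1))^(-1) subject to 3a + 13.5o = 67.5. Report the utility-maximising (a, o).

a* = 9, o* = 3

For CES with ρ = -1, MRS = (2/1)·(o/a)^2.
Tangency: set MRS = p_a/p_o = 3/13.5 = 2/9.
So (o/a)^2 = 1/9; taking the square root, o/a = 1/3, i.e. o = (1/3)·a.
Substitute into the budget 3·a + 13.5·o = 67.5: 7.5·a = 67.5, so a* = 9 and o* = (1/3)·9 = 3.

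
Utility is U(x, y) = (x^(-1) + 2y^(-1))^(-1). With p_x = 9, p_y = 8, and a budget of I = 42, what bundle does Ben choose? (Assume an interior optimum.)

For CES with ρ = -1, MRS = (1/2)·(y/x)^2.
Tangency: set MRS = p_x/p_y = 9/8 = 1.125.
So (y/x)^2 = 2.25; taking the square root, y/x = 1.5, i.e. y = 1.5·x.
Substitute into the budget 9·x + 8·y = 42: 21·x = 42, so x* = 2 and y* = 1.5·2 = 3.

x* = 2, y* = 3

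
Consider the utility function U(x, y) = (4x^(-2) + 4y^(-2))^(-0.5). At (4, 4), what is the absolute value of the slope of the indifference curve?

MRS = 1

For CES with ρ = -2, MRS = (y/x)^3.
At (4, 4): MRS = 1.
The indifference curve has slope −1 at this bundle.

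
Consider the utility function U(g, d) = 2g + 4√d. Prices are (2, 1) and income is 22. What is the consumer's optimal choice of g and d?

MU_g = 2, MU_d = 4/(2√d).
MRS = 2 ÷ (4/(2√d)).
Tangency: set MRS = p_g/p_d = 2/1 = 2.
MRS depends only on d: √d = 2 ⇒ √d = 2 ⇒ d* = 4.
From the budget, 2·g = 22 − 1·4 = 18, so g* = 9.

g* = 9, d* = 4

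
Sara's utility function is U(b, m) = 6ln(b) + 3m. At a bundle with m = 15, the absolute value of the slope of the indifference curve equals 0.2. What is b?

MU_b = 6/b, MU_m = 3.
MRS = 6/b ÷ 3.
MRS depends only on b: 2/b = 0.2 ⇒ b = 2/0.2 = 10.

b = 10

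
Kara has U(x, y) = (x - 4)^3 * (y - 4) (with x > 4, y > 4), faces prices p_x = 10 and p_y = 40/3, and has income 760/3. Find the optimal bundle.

x* = 16, y* = 7

MU_x = 3·(x−4)^2·(y−4), MU_y = (x−4)^3.
MRS = (3/1)·(y−4)/(x−4).
Tangency: set MRS = p_x/p_y = 10/(40/3) = 0.75.
So (3/1)·(y − 4)/(x − 4) = 0.75, i.e. (y − 4) = 0.25·(x − 4).
Rewrite the budget in excess-of-subsistence terms: 10·(x − 4) + (40/3)·(y − 4) = 760/3 − 10·4 − (40/3)·4 = 160.
Substituting, (40/3)·(x − 4) = 160, so x − 4 = 12 and x* = 16.
Then y − 4 = 0.25·12 = 3, so y* = 7.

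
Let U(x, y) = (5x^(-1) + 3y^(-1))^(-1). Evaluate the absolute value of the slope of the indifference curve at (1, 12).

MRS = 240

For CES with ρ = -1, MRS = (5/3)·(y/x)^2.
At (1, 12): MRS = 240.
That is, one extra unit of x is worth 240 units of y at the margin.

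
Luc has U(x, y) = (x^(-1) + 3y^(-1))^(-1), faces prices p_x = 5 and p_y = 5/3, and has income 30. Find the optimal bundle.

x* = 3, y* = 9

For CES with ρ = -1, MRS = (1/3)·(y/x)^2.
Tangency: set MRS = p_x/p_y = 5/(5/3) = 3.
So (y/x)^2 = 9; taking the square root, y/x = 3, i.e. y = 3·x.
Substitute into the budget 5·x + (5/3)·y = 30: 10·x = 30, so x* = 3 and y* = 3·3 = 9.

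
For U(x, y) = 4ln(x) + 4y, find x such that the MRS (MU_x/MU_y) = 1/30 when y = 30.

x = 30

MU_x = 4/x, MU_y = 4.
MRS = 4/x ÷ 4.
MRS depends only on x: 1/x = 1/30 ⇒ x = 1/(1/30) = 30.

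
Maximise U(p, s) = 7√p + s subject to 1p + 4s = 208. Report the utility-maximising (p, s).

MU_p = 7/(2√p), MU_s = 1.
MRS = 7/(2√p) ÷ 1.
Tangency: set MRS = p_p/p_s = 1/4 = 0.25.
MRS depends only on p: 3.5/√p = 0.25 ⇒ √p = 3.5/0.25 = 14 ⇒ p* = 196.
From the budget, 4·s = 208 − 1·196 = 12, so s* = 3.

p* = 196, s* = 3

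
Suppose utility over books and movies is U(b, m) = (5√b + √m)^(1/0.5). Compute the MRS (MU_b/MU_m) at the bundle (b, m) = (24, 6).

MRS = 2.5

For CES with ρ = 0.5, MRS = (5/1)·√(m/b).
At (24, 6): MRS = 2.5.
That is, one extra unit of b is worth 2.5 units of m at the margin.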